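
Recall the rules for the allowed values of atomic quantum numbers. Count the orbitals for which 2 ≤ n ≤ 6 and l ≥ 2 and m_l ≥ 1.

Work shell by shell — for each n, count the (l, m_l) pairs that satisfy l ≥ 2 and m_l ≥ 1:
n=3 → 2; n=4 → 5; n=5 → 9; n=6 → 14.
Total orbitals: 2 + 5 + 9 + 14 = 30.

30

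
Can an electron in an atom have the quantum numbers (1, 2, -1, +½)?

The orbital quantum number must satisfy 0 ≤ l ≤ n−1. With n = 1 the allowed l values are 0, so l = 2 is out of range.

Invalid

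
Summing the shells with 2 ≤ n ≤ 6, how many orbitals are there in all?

Shell n has n² orbitals: 2²=4 + 3²=9 + 4²=16 + 5²=25 + 6²=36 = 90 orbitals.

90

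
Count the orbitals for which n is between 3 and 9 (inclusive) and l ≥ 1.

273

Work shell by shell — for each n, count the (l, ml) pairs that satisfy l ≥ 1:
n=3 → 8; n=4 → 15; n=5 → 24; n=6 → 35; n=7 → 48; n=8 → 63; n=9 → 80.
Total orbitals: 8 + 15 + 24 + 35 + 48 + 63 + 80 = 273.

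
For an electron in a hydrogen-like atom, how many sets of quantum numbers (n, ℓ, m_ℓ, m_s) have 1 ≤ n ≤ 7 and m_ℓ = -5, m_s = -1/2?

Go shell by shell, enumerating (ℓ, m_ℓ) with m_ℓ = -5:
n=6 → 1; n=7 → 2.
Orbitals: 1 + 2 = 3. With m_s fixed to -1/2 there is one state per orbital, so 3 states.

3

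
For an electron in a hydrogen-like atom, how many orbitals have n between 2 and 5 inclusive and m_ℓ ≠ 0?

40

Per-shell orbital counts meeting the constraint:
n=2 → 2; n=3 → 6; n=4 → 12; n=5 → 20.
Total orbitals: 2 + 6 + 12 + 20 = 40.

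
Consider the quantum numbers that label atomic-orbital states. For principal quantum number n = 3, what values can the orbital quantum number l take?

0, 1, 2

l is an integer with 0 ≤ l ≤ n−1, so for n = 3: l = 0, 1, 2.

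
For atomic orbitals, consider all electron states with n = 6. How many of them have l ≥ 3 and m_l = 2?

Go through l = 0, …, 5 (the values permitted for n = 6).
Per l-value: l=3 → 1; l=4 → 1; l=5 → 1.
Orbitals: 1 + 1 + 1 = 3. Each orbital carries two spin states, so 3 × 2 = 6 states.

6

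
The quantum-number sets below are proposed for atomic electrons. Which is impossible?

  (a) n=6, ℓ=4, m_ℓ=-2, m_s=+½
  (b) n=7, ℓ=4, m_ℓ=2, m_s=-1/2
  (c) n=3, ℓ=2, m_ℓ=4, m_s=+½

(c)

(c) has |m_ℓ| = 4 > ℓ = 2, violating −ℓ ≤ m_ℓ ≤ ℓ.
The remaining sets (a), (b) satisfy all four rules.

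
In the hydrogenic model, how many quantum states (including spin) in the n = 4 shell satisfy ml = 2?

4

For n = 4, l ranges over 0 … 3.
Contributions: l=2 → 1; l=3 → 1.
Orbitals: 1 + 1 = 2. Each orbital carries two spin states, so 2 × 2 = 4 states.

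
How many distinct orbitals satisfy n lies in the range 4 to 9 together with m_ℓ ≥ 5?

20

Work shell by shell — for each n, count the (ℓ, m_ℓ) pairs that satisfy m_ℓ ≥ 5:
n=6 → 1; n=7 → 3; n=8 → 6; n=9 → 10.
Total orbitals: 1 + 3 + 6 + 10 = 20.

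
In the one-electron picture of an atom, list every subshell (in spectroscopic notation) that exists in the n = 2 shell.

2s, 2p

For n = 2, ℓ runs from 0 to 1. In spectroscopic notation ℓ = 0,1,2,… ↔ s,p,d,f,g,h,i, so the subshells are 2s, 2p.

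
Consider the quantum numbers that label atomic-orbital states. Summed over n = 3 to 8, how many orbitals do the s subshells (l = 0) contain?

6

An s subshell (l = 0) exists for every n ≥ 1, so shells n = 3, 4, 5, 6, 7, 8 each contribute one — 6 subshells.
Since each s subshell has 2·0+1 = 1 orbital, the total is 6 × 1 = 6.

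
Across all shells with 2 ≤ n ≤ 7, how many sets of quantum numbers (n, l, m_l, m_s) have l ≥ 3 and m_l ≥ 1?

80

For each n in the range, tally the orbitals obeying l ≥ 3 and m_l ≥ 1:
n=4 → 3; n=5 → 7; n=6 → 12; n=7 → 18.
Orbitals: 3 + 7 + 12 + 18 = 40. Including both spin states (m_s = ±1/2) gives 2 × 40 = 80 states.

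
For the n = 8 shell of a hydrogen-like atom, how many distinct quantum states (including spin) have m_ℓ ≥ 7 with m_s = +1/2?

With n = 8 the allowed ℓ are 0, 1, …, 7.
Contributions: ℓ=7 → 1.
Orbitals: 1. With m_s fixed to a single value there is one state per orbital, giving 1 state.

1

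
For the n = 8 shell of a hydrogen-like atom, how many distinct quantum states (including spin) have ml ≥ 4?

Go through l = 0, …, 7 (the values permitted for n = 8).
Orbitals with ml ≥ 4, by l: l=4 → 1; l=5 → 2; l=6 → 3; l=7 → 4.
Orbitals: 1 + 2 + 3 + 4 = 10. Each orbital carries two spin states, so 10 × 2 = 20 states.

20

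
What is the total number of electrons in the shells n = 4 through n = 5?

82

Shell n has n² orbitals: 4²=16 + 5²=25 = 41 orbitals.
Two spin states per orbital: 2 × 41 = 82 electrons.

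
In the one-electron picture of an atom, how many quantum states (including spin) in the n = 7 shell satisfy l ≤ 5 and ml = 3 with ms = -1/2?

For n = 7, l ranges over 0 … 6.
Per l-value: l=3 → 1; l=4 → 1; l=5 → 1.
Orbitals: 1 + 1 + 1 = 3. With ms fixed to a single value there is one state per orbital, giving 3 states.

3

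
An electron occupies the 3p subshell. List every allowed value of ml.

The 3p subshell has l = 1, and ml takes every integer from −l to +l. With l = 1 that gives the 3 values -1, 0, 1.

-1, 0, 1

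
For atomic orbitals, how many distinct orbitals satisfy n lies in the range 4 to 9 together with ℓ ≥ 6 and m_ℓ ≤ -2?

34

Treat each shell separately and count matching orbitals:
n=7 → 5; n=8 → 11; n=9 → 18.
Total orbitals: 5 + 11 + 18 = 34.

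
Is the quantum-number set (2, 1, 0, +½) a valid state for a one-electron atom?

n = 2 is a positive integer. l = 1 satisfies 0 ≤ l ≤ n−1 = 1. ml = 0 lies in the range −l … +l (here −1 … 1). ms = +1/2 is one of ±1/2.
All four constraints are satisfied.

Valid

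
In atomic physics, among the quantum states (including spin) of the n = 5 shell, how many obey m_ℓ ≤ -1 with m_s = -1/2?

10

With n = 5 the allowed ℓ are 0, 1, …, 4.
The (ℓ, m_ℓ) pairs meeting m_ℓ ≤ -1 give: ℓ=1 → 1; ℓ=2 → 2; ℓ=3 → 3; ℓ=4 → 4.
Orbitals: 1 + 2 + 3 + 4 = 10. With m_s fixed to a single value there is one state per orbital, giving 10 states.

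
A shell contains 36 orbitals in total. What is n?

n² = 36 ⇒ n = 6.

n = 6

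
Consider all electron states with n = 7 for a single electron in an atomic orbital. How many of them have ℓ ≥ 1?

96

Per ℓ-value: ℓ=1 → 3; ℓ=2 → 5; ℓ=3 → 7; ℓ=4 → 9; ℓ=5 → 11; ℓ=6 → 13.
Orbitals: 3 + 5 + 7 + 9 + 11 + 13 = 48. Each orbital carries two spin states, so 48 × 2 = 96 states.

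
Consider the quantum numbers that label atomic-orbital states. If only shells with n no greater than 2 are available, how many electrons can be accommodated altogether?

Total orbitals = 1² + 2² = 5. Doubling for spin gives 10 electrons.

10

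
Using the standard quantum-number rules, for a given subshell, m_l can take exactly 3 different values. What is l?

l = 1

m_l ranges over 2l+1 integers, so 2l+1 = 3 ⇒ l = 1.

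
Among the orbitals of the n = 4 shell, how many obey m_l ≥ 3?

Go through l = 0, …, 3 (the values permitted for n = 4).
Per l-value: l=3 → 1.
Total orbitals: 1.

1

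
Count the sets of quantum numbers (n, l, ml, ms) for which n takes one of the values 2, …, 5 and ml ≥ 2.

20

Go shell by shell, enumerating (l, ml) with ml ≥ 2:
n=3 → 1; n=4 → 3; n=5 → 6.
Orbitals: 1 + 3 + 6 = 10. Including both spin states (ms = ±1/2) gives 2 × 10 = 20 states.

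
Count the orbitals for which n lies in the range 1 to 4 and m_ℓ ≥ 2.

4

Go shell by shell, enumerating (ℓ, m_ℓ) with m_ℓ ≥ 2:
n=3 → 1; n=4 → 3.
Total orbitals: 1 + 3 = 4.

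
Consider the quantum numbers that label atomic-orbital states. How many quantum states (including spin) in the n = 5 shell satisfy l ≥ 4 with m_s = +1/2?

The n = 5 shell has l = 0 through 4; check each.
Contributions: l=4 → 9.
Orbitals: 9. With m_s fixed to a single value there is one state per orbital, giving 9 states.

9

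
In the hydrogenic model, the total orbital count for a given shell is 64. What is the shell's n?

n² = 64 ⇒ n = 8.

n = 8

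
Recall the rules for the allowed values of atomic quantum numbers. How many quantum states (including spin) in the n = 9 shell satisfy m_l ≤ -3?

For n = 9, l ranges over 0 … 8.
Per l-value: l=3 → 1; l=4 → 2; l=5 → 3; l=6 → 4; l=7 → 5; l=8 → 6.
Orbitals: 1 + 2 + 3 + 4 + 5 + 6 = 21. Each orbital carries two spin states, so 21 × 2 = 42 states.

42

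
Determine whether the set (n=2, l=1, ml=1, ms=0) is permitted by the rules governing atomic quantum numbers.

The spin quantum number for an electron can only be ms = +1/2 or −1/2; ms = 0 is not one of those.

No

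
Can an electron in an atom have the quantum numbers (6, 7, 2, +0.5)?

The orbital quantum number must satisfy 0 ≤ l ≤ n−1. With n = 6 the allowed l values are 0, 1, 2, 3, 4, 5, so l = 7 is out of range.

No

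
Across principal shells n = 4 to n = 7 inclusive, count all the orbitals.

126

Shell n has n² orbitals: 4²=16 + 5²=25 + 6²=36 + 7²=49 = 126 orbitals.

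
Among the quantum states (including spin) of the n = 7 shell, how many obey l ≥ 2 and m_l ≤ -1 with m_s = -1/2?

With n = 7 the allowed l are 0, 1, …, 6.
Orbitals with l ≥ 2 and m_l ≤ -1, by l: l=2 → 2; l=3 → 3; l=4 → 4; l=5 → 5; l=6 → 6.
Orbitals: 2 + 3 + 4 + 5 + 6 = 20. With m_s fixed to a single value there is one state per orbital, giving 20 states.

20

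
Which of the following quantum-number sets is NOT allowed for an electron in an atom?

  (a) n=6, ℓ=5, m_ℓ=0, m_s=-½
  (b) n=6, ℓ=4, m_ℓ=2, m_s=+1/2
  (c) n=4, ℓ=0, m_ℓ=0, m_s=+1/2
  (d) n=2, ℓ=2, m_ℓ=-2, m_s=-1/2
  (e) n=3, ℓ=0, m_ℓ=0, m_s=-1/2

(d) has ℓ = 2 ≥ n = 2, violating 0 ≤ ℓ ≤ n−1.
The remaining sets (a), (b), (c), (e) satisfy all four rules.

(d)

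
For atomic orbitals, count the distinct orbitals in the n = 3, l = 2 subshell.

5

A subshell has 2l+1 orbitals; with l = 2, that's 5.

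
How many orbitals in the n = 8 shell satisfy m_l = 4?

Per l-value: l=4 → 1; l=5 → 1; l=6 → 1; l=7 → 1.
Total orbitals: 1 + 1 + 1 + 1 = 4.

4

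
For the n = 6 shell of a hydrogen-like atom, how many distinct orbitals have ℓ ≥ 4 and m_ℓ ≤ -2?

The n = 6 shell has ℓ = 0 through 5; check each.
Per ℓ-value: ℓ=4 → 3; ℓ=5 → 4.
Total orbitals: 3 + 4 = 7.

7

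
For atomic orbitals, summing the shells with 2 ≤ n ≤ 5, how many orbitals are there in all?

Shell n has n² orbitals: 2²=4 + 3²=9 + 4²=16 + 5²=25 = 54 orbitals.

54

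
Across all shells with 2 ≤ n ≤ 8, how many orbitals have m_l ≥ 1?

Go shell by shell, enumerating (l, m_l) with m_l ≥ 1:
n=2 → 1; n=3 → 3; n=4 → 6; n=5 → 10; n=6 → 15; n=7 → 21; n=8 → 28.
Total orbitals: 1 + 3 + 6 + 10 + 15 + 21 + 28 = 84.

84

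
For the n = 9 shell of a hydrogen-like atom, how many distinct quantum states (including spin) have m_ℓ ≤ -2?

56

For n = 9, ℓ ranges over 0 … 8.
Per ℓ-value: ℓ=2 → 1; ℓ=3 → 2; ℓ=4 → 3; ℓ=5 → 4; ℓ=6 → 5; ℓ=7 → 6; ℓ=8 → 7.
Orbitals: 1 + 2 + 3 + 4 + 5 + 6 + 7 = 28. Each orbital carries two spin states, so 28 × 2 = 56 states.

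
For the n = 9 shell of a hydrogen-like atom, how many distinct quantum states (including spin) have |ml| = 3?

The n = 9 shell has l = 0 through 8; check each.
Orbitals with |ml| = 3, by l: l=3 → 2; l=4 → 2; l=5 → 2; l=6 → 2; l=7 → 2; l=8 → 2.
Orbitals: 2 + 2 + 2 + 2 + 2 + 2 = 12. Each orbital carries two spin states, so 12 × 2 = 24 states.

24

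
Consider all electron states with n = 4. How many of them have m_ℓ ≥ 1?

12

With n = 4 the allowed ℓ are 0, 1, …, 3.
Per ℓ-value: ℓ=1 → 1; ℓ=2 → 2; ℓ=3 → 3.
Orbitals: 1 + 2 + 3 = 6. Each orbital carries two spin states, so 6 × 2 = 12 states.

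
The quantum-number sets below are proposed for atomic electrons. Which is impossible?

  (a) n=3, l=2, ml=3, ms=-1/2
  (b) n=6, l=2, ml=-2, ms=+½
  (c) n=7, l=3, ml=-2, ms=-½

(a) has |ml| = 3 > l = 2, violating −l ≤ ml ≤ l.
The remaining sets (b), (c) satisfy all four rules.

(a)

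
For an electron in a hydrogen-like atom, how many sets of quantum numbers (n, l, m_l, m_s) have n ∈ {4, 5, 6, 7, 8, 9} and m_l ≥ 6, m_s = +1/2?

10

Per-shell orbital counts meeting the constraint:
n=7 → 1; n=8 → 3; n=9 → 6.
Orbitals: 1 + 3 + 6 = 10. With m_s fixed to +1/2 there is one state per orbital, so 10 states.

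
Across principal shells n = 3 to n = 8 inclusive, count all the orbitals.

Shell n has n² orbitals: 3²=9 + 4²=16 + 5²=25 + 6²=36 + 7²=49 + 8²=64 = 199 orbitals.

199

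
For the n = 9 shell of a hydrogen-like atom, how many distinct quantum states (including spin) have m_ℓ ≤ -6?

12

For n = 9, ℓ ranges over 0 … 8.
Per ℓ-value: ℓ=6 → 1; ℓ=7 → 2; ℓ=8 → 3.
Orbitals: 1 + 2 + 3 = 6. Each orbital carries two spin states, so 6 × 2 = 12 states.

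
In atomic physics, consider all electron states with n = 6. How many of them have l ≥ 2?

For n = 6, l ranges over 0 … 5.
Contributions: l=2 → 5; l=3 → 7; l=4 → 9; l=5 → 11.
Orbitals: 5 + 7 + 9 + 11 = 32. Each orbital carries two spin states, so 32 × 2 = 64 states.

64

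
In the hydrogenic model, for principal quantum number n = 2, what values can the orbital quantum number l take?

l is an integer with 0 ≤ l ≤ n−1, so for n = 2: l = 0, 1.

0, 1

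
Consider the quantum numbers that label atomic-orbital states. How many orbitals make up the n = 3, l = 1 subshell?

3

A subshell has 2l+1 orbitals; with l = 1, that's 3.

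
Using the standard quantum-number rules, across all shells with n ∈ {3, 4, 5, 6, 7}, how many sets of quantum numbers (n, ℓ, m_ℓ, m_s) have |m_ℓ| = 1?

For each n in the range, tally the orbitals obeying |m_ℓ| = 1:
n=3 → 4; n=4 → 6; n=5 → 8; n=6 → 10; n=7 → 12.
Orbitals: 4 + 6 + 8 + 10 + 12 = 40. Including both spin states (m_s = ±1/2) gives 2 × 40 = 80 states.

80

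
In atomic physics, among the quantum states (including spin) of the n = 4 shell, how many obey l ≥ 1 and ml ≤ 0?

18

Go through l = 0, …, 3 (the values permitted for n = 4).
The (l, ml) pairs meeting l ≥ 1 and ml ≤ 0 give: l=1 → 2; l=2 → 3; l=3 → 4.
Orbitals: 2 + 3 + 4 = 9. Each orbital carries two spin states, so 9 × 2 = 18 states.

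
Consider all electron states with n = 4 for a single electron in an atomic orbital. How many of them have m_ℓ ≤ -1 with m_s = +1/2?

6

With n = 4 the allowed ℓ are 0, 1, …, 3.
Contributions: ℓ=1 → 1; ℓ=2 → 2; ℓ=3 → 3.
Orbitals: 1 + 2 + 3 = 6. With m_s fixed to a single value there is one state per orbital, giving 6 states.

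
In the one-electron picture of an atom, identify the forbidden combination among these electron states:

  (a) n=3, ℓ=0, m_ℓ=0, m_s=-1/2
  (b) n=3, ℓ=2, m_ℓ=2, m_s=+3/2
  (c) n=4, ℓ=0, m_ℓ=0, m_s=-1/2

(b)

(b) has m_s = +3/2, but an electron's spin must be ±1/2.
The remaining sets (a), (c) satisfy all four rules.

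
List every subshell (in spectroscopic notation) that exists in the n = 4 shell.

4s, 4p, 4d, 4f

For n = 4, l runs from 0 to 3. In spectroscopic notation l = 0,1,2,… ↔ s,p,d,f,g,h,i, so the subshells are 4s, 4p, 4d, 4f.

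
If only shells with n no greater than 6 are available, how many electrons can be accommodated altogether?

182

Total orbitals = 1² + 2² + 3² + 4² + 5² + 6² = 91. Doubling for spin gives 182 electrons.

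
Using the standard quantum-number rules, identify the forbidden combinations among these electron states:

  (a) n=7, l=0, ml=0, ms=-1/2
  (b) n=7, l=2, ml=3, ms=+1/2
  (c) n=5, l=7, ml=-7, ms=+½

(b) has |ml| = 3 > l = 2, violating −l ≤ ml ≤ l.
(c) has l = 7 ≥ n = 5, violating 0 ≤ l ≤ n−1.
The remaining set (a) satisfies all four rules.

(b) and (c)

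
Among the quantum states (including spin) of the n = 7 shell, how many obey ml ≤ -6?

Go through l = 0, …, 6 (the values permitted for n = 7).
Orbitals with ml ≤ -6, by l: l=6 → 1.
Orbitals: 1. Each orbital carries two spin states, so 1 × 2 = 2 states.

2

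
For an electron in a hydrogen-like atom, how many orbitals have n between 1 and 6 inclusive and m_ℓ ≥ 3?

Work shell by shell — for each n, count the (ℓ, m_ℓ) pairs that satisfy m_ℓ ≥ 3:
n=4 → 1; n=5 → 3; n=6 → 6.
Total orbitals: 1 + 3 + 6 = 10.

10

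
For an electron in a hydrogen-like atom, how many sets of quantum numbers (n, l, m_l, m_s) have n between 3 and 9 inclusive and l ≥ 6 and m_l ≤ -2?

For each n in the range, tally the orbitals obeying l ≥ 6 and m_l ≤ -2:
n=7 → 5; n=8 → 11; n=9 → 18.
Orbitals: 5 + 11 + 18 = 34. Including both spin states (m_s = ±1/2) gives 2 × 34 = 68 states.

68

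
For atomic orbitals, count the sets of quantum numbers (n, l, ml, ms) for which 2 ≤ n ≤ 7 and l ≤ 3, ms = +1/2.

Treat each shell separately and count matching orbitals:
n=2 → 4; n=3 → 9; n=4 → 16; n=5 → 16; n=6 → 16; n=7 → 16.
Orbitals: 4 + 9 + 16 + 16 + 16 + 16 = 77. With ms fixed to +1/2 there is one state per orbital, so 77 states.

77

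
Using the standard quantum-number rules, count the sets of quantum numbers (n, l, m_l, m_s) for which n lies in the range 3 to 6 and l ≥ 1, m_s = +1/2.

Treat each shell separately and count matching orbitals:
n=3 → 8; n=4 → 15; n=5 → 24; n=6 → 35.
Orbitals: 8 + 15 + 24 + 35 = 82. With m_s fixed to +1/2 there is one state per orbital, so 82 states.

82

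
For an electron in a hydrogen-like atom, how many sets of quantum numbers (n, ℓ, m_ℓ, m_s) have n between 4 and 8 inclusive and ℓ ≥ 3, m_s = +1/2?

145

Count contributing orbitals for each principal shell:
n=4 → 7; n=5 → 16; n=6 → 27; n=7 → 40; n=8 → 55.
Orbitals: 7 + 16 + 27 + 40 + 55 = 145. With m_s fixed to +1/2 there is one state per orbital, so 145 states.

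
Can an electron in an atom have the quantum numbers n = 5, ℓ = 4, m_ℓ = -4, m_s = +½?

Yes

n = 5 is a positive integer. ℓ = 4 satisfies 0 ≤ ℓ ≤ n−1 = 4. m_ℓ = -4 lies in the range −ℓ … +ℓ (here −4 … 4). m_s = +1/2 is one of ±1/2.
All four constraints are satisfied.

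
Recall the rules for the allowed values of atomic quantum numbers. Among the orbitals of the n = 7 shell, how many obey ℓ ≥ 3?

The n = 7 shell has ℓ = 0 through 6; check each.
The (ℓ, m_ℓ) pairs meeting ℓ ≥ 3 give: ℓ=3 → 7; ℓ=4 → 9; ℓ=5 → 11; ℓ=6 → 13.
Total orbitals: 7 + 9 + 11 + 13 = 40.

40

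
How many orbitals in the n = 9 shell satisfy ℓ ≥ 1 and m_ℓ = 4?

5

Go through ℓ = 0, …, 8 (the values permitted for n = 9).
Per ℓ-value: ℓ=4 → 1; ℓ=5 → 1; ℓ=6 → 1; ℓ=7 → 1; ℓ=8 → 1.
Total orbitals: 1 + 1 + 1 + 1 + 1 = 5.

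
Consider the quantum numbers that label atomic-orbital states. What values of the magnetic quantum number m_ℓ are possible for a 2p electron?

-1, 0, 1

The 2p subshell has ℓ = 1, and m_ℓ takes every integer from −ℓ to +ℓ. With ℓ = 1 that gives the 3 values -1, 0, 1.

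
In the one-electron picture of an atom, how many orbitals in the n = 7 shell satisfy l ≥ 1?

With n = 7 the allowed l are 0, 1, …, 6.
Contributions: l=1 → 3; l=2 → 5; l=3 → 7; l=4 → 9; l=5 → 11; l=6 → 13.
Total orbitals: 3 + 5 + 7 + 9 + 11 + 13 = 48.

48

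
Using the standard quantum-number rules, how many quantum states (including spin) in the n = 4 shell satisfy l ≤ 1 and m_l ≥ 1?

The n = 4 shell has l = 0 through 3; check each.
Per l-value: l=1 → 1.
Orbitals: 1. Each orbital carries two spin states, so 1 × 2 = 2 states.

2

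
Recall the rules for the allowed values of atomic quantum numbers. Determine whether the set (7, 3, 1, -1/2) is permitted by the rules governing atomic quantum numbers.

Valid

n = 7 is a positive integer. l = 3 satisfies 0 ≤ l ≤ n−1 = 6. m_l = 1 lies in the range −l … +l (here −3 … 3). m_s = -1/2 is one of ±1/2.
All four constraints are satisfied.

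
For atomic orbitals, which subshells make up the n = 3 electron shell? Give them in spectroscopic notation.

For n = 3, l runs from 0 to 2. In spectroscopic notation l = 0,1,2,… ↔ s,p,d,f,g,h,i, so the subshells are 3s, 3p, 3d.

3s, 3p, 3d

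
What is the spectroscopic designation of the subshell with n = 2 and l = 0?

l = 0 corresponds to the letter 's', so the subshell is 2s.

2s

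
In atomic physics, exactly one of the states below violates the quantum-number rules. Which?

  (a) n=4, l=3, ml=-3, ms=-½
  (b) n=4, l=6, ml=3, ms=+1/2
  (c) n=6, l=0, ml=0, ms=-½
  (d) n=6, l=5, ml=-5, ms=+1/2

(b) has l = 6 ≥ n = 4, violating 0 ≤ l ≤ n−1.
The remaining sets (a), (c), (d) satisfy all four rules.

(b)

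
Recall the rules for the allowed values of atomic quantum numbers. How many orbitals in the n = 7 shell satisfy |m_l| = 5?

4

With n = 7 the allowed l are 0, 1, …, 6.
The (l, m_l) pairs meeting |m_l| = 5 give: l=5 → 2; l=6 → 2.
Total orbitals: 2 + 2 = 4.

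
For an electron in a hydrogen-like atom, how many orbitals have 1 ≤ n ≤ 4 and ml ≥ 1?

Count contributing orbitals for each principal shell:
n=2 → 1; n=3 → 3; n=4 → 6.
Total orbitals: 1 + 3 + 6 = 10.

10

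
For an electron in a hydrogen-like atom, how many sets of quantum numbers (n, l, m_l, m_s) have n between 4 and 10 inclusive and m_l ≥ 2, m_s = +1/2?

119

Treat each shell separately and count matching orbitals:
n=4 → 3; n=5 → 6; n=6 → 10; n=7 → 15; n=8 → 21; n=9 → 28; n=10 → 36.
Orbitals: 3 + 6 + 10 + 15 + 21 + 28 + 36 = 119. With m_s fixed to +1/2 there is one state per orbital, so 119 states.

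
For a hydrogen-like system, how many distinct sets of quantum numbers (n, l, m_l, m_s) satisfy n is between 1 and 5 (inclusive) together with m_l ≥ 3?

Count contributing orbitals for each principal shell:
n=4 → 1; n=5 → 3.
Orbitals: 1 + 3 = 4. Including both spin states (m_s = ±1/2) gives 2 × 4 = 8 states.

8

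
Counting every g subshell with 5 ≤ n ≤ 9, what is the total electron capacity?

A g subshell (l = 4) exists for every n ≥ 5, so shells n = 5, 6, 7, 8, 9 each contribute one — 5 subshells.
Since each g subshell holds 2(2·4+1) = 18 electrons, the total is 5 × 18 = 90.

90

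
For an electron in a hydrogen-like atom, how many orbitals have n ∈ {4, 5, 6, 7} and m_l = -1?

18

Count contributing orbitals for each principal shell:
n=4 → 3; n=5 → 4; n=6 → 5; n=7 → 6.
Total orbitals: 3 + 4 + 5 + 6 = 18.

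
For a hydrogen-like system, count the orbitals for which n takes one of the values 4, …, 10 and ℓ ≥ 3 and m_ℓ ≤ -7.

10

For each n in the range, tally the orbitals obeying ℓ ≥ 3 and m_ℓ ≤ -7:
n=8 → 1; n=9 → 3; n=10 → 6.
Total orbitals: 1 + 3 + 6 = 10.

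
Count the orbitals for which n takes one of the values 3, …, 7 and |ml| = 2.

30

Go shell by shell, enumerating (l, ml) with |ml| = 2:
n=3 → 2; n=4 → 4; n=5 → 6; n=6 → 8; n=7 → 10.
Total orbitals: 2 + 4 + 6 + 8 + 10 = 30.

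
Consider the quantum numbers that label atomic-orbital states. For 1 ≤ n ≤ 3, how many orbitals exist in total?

14

Total orbitals = 1² + 2² + 3² = 14.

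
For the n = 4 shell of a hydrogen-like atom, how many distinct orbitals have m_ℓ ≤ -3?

1

The n = 4 shell has ℓ = 0 through 3; check each.
Orbitals with m_ℓ ≤ -3, by ℓ: ℓ=3 → 1.
Total orbitals: 1.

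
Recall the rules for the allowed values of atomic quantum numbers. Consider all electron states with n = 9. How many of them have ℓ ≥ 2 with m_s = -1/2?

77

For n = 9, ℓ ranges over 0 … 8.
Orbitals with ℓ ≥ 2, by ℓ: ℓ=2 → 5; ℓ=3 → 7; ℓ=4 → 9; ℓ=5 → 11; ℓ=6 → 13; ℓ=7 → 15; ℓ=8 → 17.
Orbitals: 5 + 7 + 9 + 11 + 13 + 15 + 17 = 77. With m_s fixed to a single value there is one state per orbital, giving 77 states.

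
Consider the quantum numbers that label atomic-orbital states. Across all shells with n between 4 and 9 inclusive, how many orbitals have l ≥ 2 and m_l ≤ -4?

35

Treat each shell separately and count matching orbitals:
n=5 → 1; n=6 → 3; n=7 → 6; n=8 → 10; n=9 → 15.
Total orbitals: 1 + 3 + 6 + 10 + 15 = 35.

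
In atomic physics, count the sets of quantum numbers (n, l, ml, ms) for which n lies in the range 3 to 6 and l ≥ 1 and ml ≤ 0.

96

Work shell by shell — for each n, count the (l, ml) pairs that satisfy l ≥ 1 and ml ≤ 0:
n=3 → 5; n=4 → 9; n=5 → 14; n=6 → 20.
Orbitals: 5 + 9 + 14 + 20 = 48. Including both spin states (ms = ±1/2) gives 2 × 48 = 96 states.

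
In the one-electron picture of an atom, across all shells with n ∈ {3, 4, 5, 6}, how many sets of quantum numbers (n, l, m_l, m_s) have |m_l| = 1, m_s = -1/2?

28

Count contributing orbitals for each principal shell:
n=3 → 4; n=4 → 6; n=5 → 8; n=6 → 10.
Orbitals: 4 + 6 + 8 + 10 = 28. With m_s fixed to -1/2 there is one state per orbital, so 28 states.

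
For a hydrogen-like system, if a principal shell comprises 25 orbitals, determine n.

n² = 25 ⇒ n = 5.

n = 5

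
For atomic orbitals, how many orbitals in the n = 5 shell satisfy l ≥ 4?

Orbitals with l ≥ 4, by l: l=4 → 9.
Total orbitals: 9.

9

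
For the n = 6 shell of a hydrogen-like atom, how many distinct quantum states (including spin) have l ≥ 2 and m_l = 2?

Go through l = 0, …, 5 (the values permitted for n = 6).
Contributions: l=2 → 1; l=3 → 1; l=4 → 1; l=5 → 1.
Orbitals: 1 + 1 + 1 + 1 = 4. Each orbital carries two spin states, so 4 × 2 = 8 states.

8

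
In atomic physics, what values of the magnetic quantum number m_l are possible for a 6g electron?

The 6g subshell has l = 4, and m_l takes every integer from −l to +l. With l = 4 that gives the 9 values -4, -3, -2, -1, 0, 1, 2, 3, 4.

-4, -3, -2, -1, 0, 1, 2, 3, 4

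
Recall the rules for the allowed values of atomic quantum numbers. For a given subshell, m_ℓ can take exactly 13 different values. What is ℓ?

ℓ = 6 (i)

m_ℓ ranges over 2ℓ+1 integers, so 2ℓ+1 = 13 ⇒ ℓ = 6.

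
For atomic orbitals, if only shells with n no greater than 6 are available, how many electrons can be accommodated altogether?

Total orbitals = 1² + 2² + 3² + 4² + 5² + 6² = 91. Doubling for spin gives 182 electrons.

182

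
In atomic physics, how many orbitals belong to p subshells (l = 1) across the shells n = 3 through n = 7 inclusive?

A p subshell (l = 1) exists for every n ≥ 2, so shells n = 3, 4, 5, 6, 7 each contribute one — 5 subshells.
Since each p subshell has 2·1+1 = 3 orbitals, the total is 5 × 3 = 15.

15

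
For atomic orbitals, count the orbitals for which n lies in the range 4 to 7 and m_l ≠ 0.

Work shell by shell — for each n, count the (l, m_l) pairs that satisfy m_l ≠ 0:
n=4 → 12; n=5 → 20; n=6 → 30; n=7 → 42.
Total orbitals: 12 + 20 + 30 + 42 = 104.

104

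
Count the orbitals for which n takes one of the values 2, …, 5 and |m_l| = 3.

For each n in the range, tally the orbitals obeying |m_l| = 3:
n=4 → 2; n=5 → 4.
Total orbitals: 2 + 4 = 6.

6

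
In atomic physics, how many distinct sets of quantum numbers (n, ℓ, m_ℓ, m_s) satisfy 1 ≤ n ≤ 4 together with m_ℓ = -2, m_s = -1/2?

Work shell by shell — for each n, count the (ℓ, m_ℓ) pairs that satisfy m_ℓ = -2:
n=3 → 1; n=4 → 2.
Orbitals: 1 + 2 = 3. With m_s fixed to -1/2 there is one state per orbital, so 3 states.

3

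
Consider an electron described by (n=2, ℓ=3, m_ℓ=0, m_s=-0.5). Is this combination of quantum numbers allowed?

The orbital quantum number must satisfy 0 ≤ ℓ ≤ n−1. With n = 2 the allowed ℓ values are 0, 1, so ℓ = 3 is out of range.

No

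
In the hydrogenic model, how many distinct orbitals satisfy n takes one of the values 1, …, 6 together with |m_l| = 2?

Treat each shell separately and count matching orbitals:
n=3 → 2; n=4 → 4; n=5 → 6; n=6 → 8.
Total orbitals: 2 + 4 + 6 + 8 = 20.

20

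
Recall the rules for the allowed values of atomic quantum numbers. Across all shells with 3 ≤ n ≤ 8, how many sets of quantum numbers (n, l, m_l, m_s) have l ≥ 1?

386

Go shell by shell, enumerating (l, m_l) with l ≥ 1:
n=3 → 8; n=4 → 15; n=5 → 24; n=6 → 35; n=7 → 48; n=8 → 63.
Orbitals: 8 + 15 + 24 + 35 + 48 + 63 = 193. Including both spin states (m_s = ±1/2) gives 2 × 193 = 386 states.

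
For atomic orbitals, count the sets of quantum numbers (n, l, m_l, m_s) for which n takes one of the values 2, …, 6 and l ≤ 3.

122

For each n in the range, tally the orbitals obeying l ≤ 3:
n=2 → 4; n=3 → 9; n=4 → 16; n=5 → 16; n=6 → 16.
Orbitals: 4 + 9 + 16 + 16 + 16 = 61. Including both spin states (m_s = ±1/2) gives 2 × 61 = 122 states.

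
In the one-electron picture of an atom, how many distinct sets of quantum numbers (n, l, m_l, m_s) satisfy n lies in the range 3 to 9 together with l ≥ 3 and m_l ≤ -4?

70

Work shell by shell — for each n, count the (l, m_l) pairs that satisfy l ≥ 3 and m_l ≤ -4:
n=5 → 1; n=6 → 3; n=7 → 6; n=8 → 10; n=9 → 15.
Orbitals: 1 + 3 + 6 + 10 + 15 = 35. Including both spin states (m_s = ±1/2) gives 2 × 35 = 70 states.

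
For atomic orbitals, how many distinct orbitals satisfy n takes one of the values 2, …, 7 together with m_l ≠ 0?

Go shell by shell, enumerating (l, m_l) with m_l ≠ 0:
n=2 → 2; n=3 → 6; n=4 → 12; n=5 → 20; n=6 → 30; n=7 → 42.
Total orbitals: 2 + 6 + 12 + 20 + 30 + 42 = 112.

112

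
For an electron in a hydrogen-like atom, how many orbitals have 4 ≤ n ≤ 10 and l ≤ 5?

221

Work shell by shell — for each n, count the (l, ml) pairs that satisfy l ≤ 5:
n=4 → 16; n=5 → 25; n=6 → 36; n=7 → 36; n=8 → 36; n=9 → 36; n=10 → 36.
Total orbitals: 16 + 25 + 36 + 36 + 36 + 36 + 36 = 221.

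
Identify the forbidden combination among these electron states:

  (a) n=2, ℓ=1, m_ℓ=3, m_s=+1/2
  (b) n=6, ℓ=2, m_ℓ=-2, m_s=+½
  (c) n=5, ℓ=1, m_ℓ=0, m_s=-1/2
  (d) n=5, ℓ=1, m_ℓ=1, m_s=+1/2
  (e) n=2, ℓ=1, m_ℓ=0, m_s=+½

(a)

(a) has |m_ℓ| = 3 > ℓ = 1, violating −ℓ ≤ m_ℓ ≤ ℓ.
The remaining sets (b), (c), (d), (e) satisfy all four rules.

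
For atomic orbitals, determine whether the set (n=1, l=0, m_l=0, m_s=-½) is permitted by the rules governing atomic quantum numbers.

n = 1 is a positive integer. l = 0 satisfies 0 ≤ l ≤ n−1 = 0. m_l = 0 lies in the range −l … +l (here 0). m_s = -1/2 is one of ±1/2.
All four constraints are satisfied.

Allowed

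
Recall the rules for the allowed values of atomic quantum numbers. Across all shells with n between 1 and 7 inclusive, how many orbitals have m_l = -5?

Count contributing orbitals for each principal shell:
n=6 → 1; n=7 → 2.
Total orbitals: 1 + 2 = 3.

3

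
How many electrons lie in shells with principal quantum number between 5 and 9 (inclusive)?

Shell n has n² orbitals: 5²=25 + 6²=36 + 7²=49 + 8²=64 + 9²=81 = 255 orbitals.
Two spin states per orbital: 2 × 255 = 510 electrons.

510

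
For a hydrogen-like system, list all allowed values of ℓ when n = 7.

ℓ is an integer with 0 ≤ ℓ ≤ n−1, so for n = 7: ℓ = 0, 1, 2, 3, 4, 5, 6.

0, 1, 2, 3, 4, 5, 6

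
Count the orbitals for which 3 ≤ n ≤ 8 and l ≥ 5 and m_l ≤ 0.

Per-shell orbital counts meeting the constraint:
n=6 → 6; n=7 → 13; n=8 → 21.
Total orbitals: 6 + 13 + 21 = 40.

40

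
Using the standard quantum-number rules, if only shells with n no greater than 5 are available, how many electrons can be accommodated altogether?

Total orbitals = 1² + 2² + 3² + 4² + 5² = 55. Doubling for spin gives 110 electrons.

110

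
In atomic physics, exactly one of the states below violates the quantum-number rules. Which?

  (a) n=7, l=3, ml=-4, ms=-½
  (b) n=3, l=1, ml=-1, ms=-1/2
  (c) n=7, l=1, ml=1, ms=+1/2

(a)

(a) has |ml| = 4 > l = 3, violating −l ≤ ml ≤ l.
The remaining sets (b), (c) satisfy all four rules.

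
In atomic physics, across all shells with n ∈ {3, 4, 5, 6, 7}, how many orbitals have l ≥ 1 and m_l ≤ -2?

Per-shell orbital counts meeting the constraint:
n=3 → 1; n=4 → 3; n=5 → 6; n=6 → 10; n=7 → 15.
Total orbitals: 1 + 3 + 6 + 10 + 15 = 35.

35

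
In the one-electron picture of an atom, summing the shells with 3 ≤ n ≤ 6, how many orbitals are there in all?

Shell n has n² orbitals: 3²=9 + 4²=16 + 5²=25 + 6²=36 = 86 orbitals.

86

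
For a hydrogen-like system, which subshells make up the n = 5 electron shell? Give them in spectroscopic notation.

For n = 5, l runs from 0 to 4. In spectroscopic notation l = 0,1,2,… ↔ s,p,d,f,g,h,i, so the subshells are 5s, 5p, 5d, 5f, 5g.

5s, 5p, 5d, 5f, 5g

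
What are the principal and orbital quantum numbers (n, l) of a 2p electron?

The leading integer gives n = 2; the letter 'p' means l = 1.

n = 2, l = 1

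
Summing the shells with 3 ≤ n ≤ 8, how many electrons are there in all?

Shell n has n² orbitals: 3²=9 + 4²=16 + 5²=25 + 6²=36 + 7²=49 + 8²=64 = 199 orbitals.
Two spin states per orbital: 2 × 199 = 398 electrons.

398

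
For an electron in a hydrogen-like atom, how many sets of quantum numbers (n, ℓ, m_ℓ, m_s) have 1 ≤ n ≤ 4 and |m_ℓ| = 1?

24

Count contributing orbitals for each principal shell:
n=2 → 2; n=3 → 4; n=4 → 6.
Orbitals: 2 + 4 + 6 = 12. Including both spin states (m_s = ±1/2) gives 2 × 12 = 24 states.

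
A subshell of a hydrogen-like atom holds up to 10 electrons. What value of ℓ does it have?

ℓ = 2 (d)

2(2ℓ+1) = 10 ⇒ 2ℓ+1 = 5 ⇒ ℓ = 2.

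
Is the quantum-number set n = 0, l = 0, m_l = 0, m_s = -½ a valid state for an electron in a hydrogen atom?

No

The principal quantum number must be a positive integer (n ≥ 1), but here n = 0.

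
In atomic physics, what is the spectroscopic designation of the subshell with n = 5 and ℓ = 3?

ℓ = 3 corresponds to the letter 'f', so the subshell is 5f.

5f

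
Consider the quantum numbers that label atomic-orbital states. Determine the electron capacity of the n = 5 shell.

50

A shell holds 2n² electrons: 2 × 5² = 2 × 25 = 50.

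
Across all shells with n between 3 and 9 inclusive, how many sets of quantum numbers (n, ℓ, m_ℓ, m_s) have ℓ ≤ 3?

Per-shell orbital counts meeting the constraint:
n=3 → 9; n=4 → 16; n=5 → 16; n=6 → 16; n=7 → 16; n=8 → 16; n=9 → 16.
Orbitals: 9 + 16 + 16 + 16 + 16 + 16 + 16 = 105. Including both spin states (m_s = ±1/2) gives 2 × 105 = 210 states.

210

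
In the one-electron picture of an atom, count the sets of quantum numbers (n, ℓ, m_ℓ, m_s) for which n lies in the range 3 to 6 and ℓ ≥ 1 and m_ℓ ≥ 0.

Treat each shell separately and count matching orbitals:
n=3 → 5; n=4 → 9; n=5 → 14; n=6 → 20.
Orbitals: 5 + 9 + 14 + 20 = 48. Including both spin states (m_s = ±1/2) gives 2 × 48 = 96 states.

96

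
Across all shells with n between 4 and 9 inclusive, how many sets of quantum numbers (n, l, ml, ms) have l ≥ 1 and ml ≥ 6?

Count contributing orbitals for each principal shell:
n=7 → 1; n=8 → 3; n=9 → 6.
Orbitals: 1 + 3 + 6 = 10. Including both spin states (ms = ±1/2) gives 2 × 10 = 20 states.

20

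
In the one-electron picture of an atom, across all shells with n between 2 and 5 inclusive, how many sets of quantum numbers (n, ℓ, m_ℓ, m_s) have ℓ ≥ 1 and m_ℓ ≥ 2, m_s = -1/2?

Go shell by shell, enumerating (ℓ, m_ℓ) with ℓ ≥ 1 and m_ℓ ≥ 2:
n=3 → 1; n=4 → 3; n=5 → 6.
Orbitals: 1 + 3 + 6 = 10. With m_s fixed to -1/2 there is one state per orbital, so 10 states.

10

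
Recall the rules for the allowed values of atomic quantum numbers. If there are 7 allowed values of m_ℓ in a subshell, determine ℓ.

ℓ = 3 (f)

m_ℓ ranges over 2ℓ+1 integers, so 2ℓ+1 = 7 ⇒ ℓ = 3.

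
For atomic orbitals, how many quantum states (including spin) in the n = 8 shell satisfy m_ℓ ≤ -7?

2

Orbitals with m_ℓ ≤ -7, by ℓ: ℓ=7 → 1.
Orbitals: 1. Each orbital carries two spin states, so 1 × 2 = 2 states.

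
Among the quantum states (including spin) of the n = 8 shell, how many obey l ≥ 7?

30

For n = 8, l ranges over 0 … 7.
Orbitals with l ≥ 7, by l: l=7 → 15.
Orbitals: 15. Each orbital carries two spin states, so 15 × 2 = 30 states.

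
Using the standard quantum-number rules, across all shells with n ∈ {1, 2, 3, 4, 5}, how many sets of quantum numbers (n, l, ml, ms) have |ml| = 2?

24

Count contributing orbitals for each principal shell:
n=3 → 2; n=4 → 4; n=5 → 6.
Orbitals: 2 + 4 + 6 = 12. Including both spin states (ms = ±1/2) gives 2 × 12 = 24 states.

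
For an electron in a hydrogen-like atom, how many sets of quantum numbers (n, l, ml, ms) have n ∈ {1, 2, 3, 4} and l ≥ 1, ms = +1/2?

26

Work shell by shell — for each n, count the (l, ml) pairs that satisfy l ≥ 1:
n=2 → 3; n=3 → 8; n=4 → 15.
Orbitals: 3 + 8 + 15 = 26. With ms fixed to +1/2 there is one state per orbital, so 26 states.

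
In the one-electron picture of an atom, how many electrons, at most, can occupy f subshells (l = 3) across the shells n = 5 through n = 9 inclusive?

An f subshell (l = 3) exists for every n ≥ 4, so shells n = 5, 6, 7, 8, 9 each contribute one — 5 subshells.
Since each f subshell holds 2(2·3+1) = 14 electrons, the total is 5 × 14 = 70.

70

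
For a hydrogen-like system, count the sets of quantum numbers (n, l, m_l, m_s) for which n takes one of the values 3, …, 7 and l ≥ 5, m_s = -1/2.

For each n in the range, tally the orbitals obeying l ≥ 5:
n=6 → 11; n=7 → 24.
Orbitals: 11 + 24 = 35. With m_s fixed to -1/2 there is one state per orbital, so 35 states.

35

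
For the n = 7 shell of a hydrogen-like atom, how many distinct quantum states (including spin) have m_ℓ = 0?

With n = 7 the allowed ℓ are 0, 1, …, 6.
Orbitals with m_ℓ = 0, by ℓ: ℓ=0 → 1; ℓ=1 → 1; ℓ=2 → 1; ℓ=3 → 1; ℓ=4 → 1; ℓ=5 → 1; ℓ=6 → 1.
Orbitals: 1 + 1 + 1 + 1 + 1 + 1 + 1 = 7. Each orbital carries two spin states, so 7 × 2 = 14 states.

14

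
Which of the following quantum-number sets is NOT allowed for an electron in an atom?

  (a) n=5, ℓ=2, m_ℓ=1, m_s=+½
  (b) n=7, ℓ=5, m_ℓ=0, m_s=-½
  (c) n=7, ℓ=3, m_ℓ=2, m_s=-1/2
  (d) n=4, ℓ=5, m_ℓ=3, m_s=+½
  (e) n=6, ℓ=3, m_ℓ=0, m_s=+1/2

(d)

(d) has ℓ = 5 ≥ n = 4, violating 0 ≤ ℓ ≤ n−1.
The remaining sets (a), (b), (c), (e) satisfy all four rules.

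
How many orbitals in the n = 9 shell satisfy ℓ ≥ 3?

The n = 9 shell has ℓ = 0 through 8; check each.
Contributions: ℓ=3 → 7; ℓ=4 → 9; ℓ=5 → 11; ℓ=6 → 13; ℓ=7 → 15; ℓ=8 → 17.
Total orbitals: 7 + 9 + 11 + 13 + 15 + 17 = 72.

72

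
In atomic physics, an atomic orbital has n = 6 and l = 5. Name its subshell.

6h

l = 5 corresponds to the letter 'h', so the subshell is 6h.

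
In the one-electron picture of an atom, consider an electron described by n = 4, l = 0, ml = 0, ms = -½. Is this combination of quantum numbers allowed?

n = 4 is a positive integer. l = 0 satisfies 0 ≤ l ≤ n−1 = 3. ml = 0 lies in the range −l … +l (here 0). ms = -1/2 is one of ±1/2.
All four constraints are satisfied.

Valid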